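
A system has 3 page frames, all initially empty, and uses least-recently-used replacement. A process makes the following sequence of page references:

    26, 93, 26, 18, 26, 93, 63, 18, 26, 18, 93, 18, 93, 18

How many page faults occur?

7

26 -> miss, frames [26]
93 -> miss, frames [26, 93]
26 -> hit
18 -> miss, frames [93, 26, 18]
26 -> hit
93 -> hit
63 -> miss, evict 18, frames [26, 93, 63]
18 -> miss, evict 26, frames [93, 63, 18]
26 -> miss, evict 93, frames [63, 18, 26]
18 -> hit
93 -> miss, evict 63, frames [26, 18, 93]
18 -> hit
93 -> hit
18 -> hit
Page faults: 7.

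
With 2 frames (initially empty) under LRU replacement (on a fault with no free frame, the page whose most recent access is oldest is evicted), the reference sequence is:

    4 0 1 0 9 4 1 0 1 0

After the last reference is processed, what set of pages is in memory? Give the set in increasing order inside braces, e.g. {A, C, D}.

4: fault, frames {4}
0: fault, frames {4,0}
1: fault, evict 4, frames {0,1}
0: hit
9: fault, evict 1, frames {0,9}
4: fault, evict 0, frames {9,4}
1: fault, evict 9, frames {4,1}
0: fault, evict 4, frames {1,0}
1: hit
0: hit

{0, 1}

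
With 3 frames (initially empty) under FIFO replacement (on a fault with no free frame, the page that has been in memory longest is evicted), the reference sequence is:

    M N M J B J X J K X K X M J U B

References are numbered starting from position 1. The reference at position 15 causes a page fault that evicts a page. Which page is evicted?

pos 1: M -> miss, frames [M]
pos 2: N -> miss, frames [M, N]
pos 3: M -> hit
pos 4: J -> miss, frames [M, N, J]
pos 5: B -> miss, evict M, frames [N, J, B]
pos 6: J -> hit
pos 7: X -> miss, evict N, frames [J, B, X]
pos 8: J -> hit
pos 9: K -> miss, evict J, frames [B, X, K]
pos 10: X -> hit
pos 11: K -> hit
pos 12: X -> hit
pos 13: M -> miss, evict B, frames [X, K, M]
pos 14: J -> miss, evict X, frames [K, M, J]
pos 15: U -> miss, evict K, frames [M, J, U]
At position 15, page K is evicted.

K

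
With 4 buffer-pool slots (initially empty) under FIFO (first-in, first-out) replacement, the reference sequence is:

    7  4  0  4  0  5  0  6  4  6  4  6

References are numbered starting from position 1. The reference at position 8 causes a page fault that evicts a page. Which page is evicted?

7

pos 1: 7 -> fault, frames [7]
pos 2: 4 -> fault, frames [7, 4]
pos 3: 0 -> fault, frames [7, 4, 0]
pos 4: 4 -> hit
pos 5: 0 -> hit
pos 6: 5 -> fault, frames [7, 4, 0, 5]
pos 7: 0 -> hit
pos 8: 6 -> fault, evict 7, frames [4, 0, 5, 6]
At position 8, page 7 is evicted.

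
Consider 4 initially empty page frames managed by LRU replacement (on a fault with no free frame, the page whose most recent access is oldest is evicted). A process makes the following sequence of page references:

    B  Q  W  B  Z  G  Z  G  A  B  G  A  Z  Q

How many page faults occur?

7

B: miss, frames {B}
Q: miss, frames {B,Q}
W: miss, frames {B,Q,W}
B: hit
Z: miss, frames {Q,W,B,Z}
G: miss, evict Q, frames {W,B,Z,G}
Z: hit
G: hit
A: miss, evict W, frames {B,Z,G,A}
B: hit
G: hit
A: hit
Z: hit
Q: miss, evict B, frames {G,A,Z,Q}
Page faults: 7.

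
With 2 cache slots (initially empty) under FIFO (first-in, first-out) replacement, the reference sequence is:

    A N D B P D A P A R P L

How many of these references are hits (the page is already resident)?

2

A → fault, frames [A]
N → fault, frames [A, N]
D → fault, evict A, frames [N, D]
B → fault, evict N, frames [D, B]
P → fault, evict D, frames [B, P]
D → fault, evict B, frames [P, D]
A → fault, evict P, frames [D, A]
P → fault, evict D, frames [A, P]
A → hit
R → fault, evict A, frames [P, R]
P → hit
L → fault, evict P, frames [R, L]
Hits: 2.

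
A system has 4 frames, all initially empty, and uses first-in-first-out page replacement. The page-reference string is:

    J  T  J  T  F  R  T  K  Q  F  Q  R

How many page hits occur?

J: miss, frames [J]
T: miss, frames [J, T]
J: hit
T: hit
F: miss, frames [J, T, F]
R: miss, frames [J, T, F, R]
T: hit
K: miss, evict J, frames [T, F, R, K]
Q: miss, evict T, frames [F, R, K, Q]
F: hit
Q: hit
R: hit
Hits: 6.

6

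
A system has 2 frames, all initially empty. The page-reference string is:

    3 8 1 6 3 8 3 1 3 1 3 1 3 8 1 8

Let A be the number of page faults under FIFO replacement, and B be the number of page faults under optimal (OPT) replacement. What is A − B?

3

Under FIFO: F F F F F F . F F . . . . F F . → 10 faults.
Under OPT: F F F F . F . F . . . . . F . . → 7 faults.
A − B = 10 − 7 = 3.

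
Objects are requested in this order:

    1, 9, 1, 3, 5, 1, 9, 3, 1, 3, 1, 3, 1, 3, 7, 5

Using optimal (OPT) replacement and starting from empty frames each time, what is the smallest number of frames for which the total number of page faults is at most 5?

f=1: 16 faults
f=2: 8 faults
f=3: 6 faults
f=4: 5 faults
f=5: 5 faults
Smallest f with faults ≤ 5 is 4.

4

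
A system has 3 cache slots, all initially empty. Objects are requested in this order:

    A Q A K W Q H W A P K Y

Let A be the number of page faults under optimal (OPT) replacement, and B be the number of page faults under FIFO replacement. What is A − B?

-1

Under OPT: F F . F F . F . . F F F → 8 faults.
Under FIFO: F F . F F . F . F F F F → 9 faults.
A − B = 8 − 9 = -1.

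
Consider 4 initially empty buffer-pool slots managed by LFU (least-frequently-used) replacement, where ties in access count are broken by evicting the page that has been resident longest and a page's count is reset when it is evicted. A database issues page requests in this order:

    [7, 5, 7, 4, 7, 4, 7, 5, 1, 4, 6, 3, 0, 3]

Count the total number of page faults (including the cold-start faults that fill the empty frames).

8

7 → miss, frames {7}
5 → miss, frames {7,5}
7 → hit
4 → miss, frames {7,5,4}
7 → hit
4 → hit
7 → hit
5 → hit
1 → miss, frames {7,5,4,1}
4 → hit
6 → miss, evict 1, frames {7,5,4,6}
3 → miss, evict 6, frames {7,5,4,3}
0 → miss, evict 3, frames {7,5,4,0}
3 → miss, evict 0, frames {7,5,4,3}
Page faults: 8.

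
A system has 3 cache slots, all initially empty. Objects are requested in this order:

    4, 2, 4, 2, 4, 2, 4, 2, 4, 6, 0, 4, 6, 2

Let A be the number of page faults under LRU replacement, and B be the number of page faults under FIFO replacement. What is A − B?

Under LRU: F F . . . . . . . F F . . F → 5 faults.
Under FIFO: F F . . . . . . . F F F . F → 6 faults.
A − B = 5 − 6 = -1.

-1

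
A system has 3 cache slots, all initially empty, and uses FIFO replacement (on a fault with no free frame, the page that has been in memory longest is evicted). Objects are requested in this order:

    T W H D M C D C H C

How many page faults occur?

7

T: miss, frames [T]
W: miss, frames [T, W]
H: miss, frames [T, W, H]
D: miss, evict T, frames [W, H, D]
M: miss, evict W, frames [H, D, M]
C: miss, evict H, frames [D, M, C]
D: hit
C: hit
H: miss, evict D, frames [M, C, H]
C: hit
Page faults: 7.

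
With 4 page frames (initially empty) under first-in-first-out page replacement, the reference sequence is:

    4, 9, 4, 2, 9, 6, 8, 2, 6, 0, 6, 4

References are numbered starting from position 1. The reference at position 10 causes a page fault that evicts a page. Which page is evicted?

pos 1: 4 → fault, frames (4)
pos 2: 9 → fault, frames (4 9)
pos 3: 4 → hit
pos 4: 2 → fault, frames (4 9 2)
pos 5: 9 → hit
pos 6: 6 → fault, frames (4 9 2 6)
pos 7: 8 → fault, evict 4, frames (9 2 6 8)
pos 8: 2 → hit
pos 9: 6 → hit
pos 10: 0 → fault, evict 9, frames (2 6 8 0)
At position 10, page 9 is evicted.

9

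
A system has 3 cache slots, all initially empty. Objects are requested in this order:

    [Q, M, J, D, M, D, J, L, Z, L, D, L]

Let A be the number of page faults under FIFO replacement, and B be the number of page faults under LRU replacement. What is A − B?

-1

Under FIFO: F F F F . . . F F . . . → 6 faults.
Under LRU: F F F F . . . F F . F . → 7 faults.
A − B = 6 − 7 = -1.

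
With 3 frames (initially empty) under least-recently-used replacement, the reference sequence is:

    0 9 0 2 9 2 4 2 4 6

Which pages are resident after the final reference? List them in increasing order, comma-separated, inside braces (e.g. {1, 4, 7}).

0: fault, frames (0)
9: fault, frames (0 9)
0: hit
2: fault, frames (9 0 2)
9: hit
2: hit
4: fault, evict 0, frames (9 2 4)
2: hit
4: hit
6: fault, evict 9, frames (2 4 6)

{2, 4, 6}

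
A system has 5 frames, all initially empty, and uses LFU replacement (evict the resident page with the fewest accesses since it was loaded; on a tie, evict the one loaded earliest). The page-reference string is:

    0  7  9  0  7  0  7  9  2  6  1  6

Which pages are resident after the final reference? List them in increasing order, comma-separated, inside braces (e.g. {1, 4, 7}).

{0, 1, 6, 7, 9}

0 → fault, frames (0)
7 → fault, frames (0 7)
9 → fault, frames (0 7 9)
0 → hit
7 → hit
0 → hit
7 → hit
9 → hit
2 → fault, frames (0 7 9 2)
6 → fault, frames (0 7 9 2 6)
1 → fault, evict 2, frames (0 7 9 6 1)
6 → hit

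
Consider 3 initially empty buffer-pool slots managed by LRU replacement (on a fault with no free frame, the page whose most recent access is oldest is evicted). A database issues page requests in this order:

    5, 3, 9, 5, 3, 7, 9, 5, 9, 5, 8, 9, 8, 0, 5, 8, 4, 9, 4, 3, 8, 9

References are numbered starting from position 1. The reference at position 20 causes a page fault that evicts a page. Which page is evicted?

pos 1: 5 → fault, frames [5]
pos 2: 3 → fault, frames [5, 3]
pos 3: 9 → fault, frames [5, 3, 9]
pos 4: 5 → hit
pos 5: 3 → hit
pos 6: 7 → fault, evict 9, frames [5, 3, 7]
pos 7: 9 → fault, evict 5, frames [3, 7, 9]
pos 8: 5 → fault, evict 3, frames [7, 9, 5]
pos 9: 9 → hit
pos 10: 5 → hit
pos 11: 8 → fault, evict 7, frames [9, 5, 8]
pos 12: 9 → hit
pos 13: 8 → hit
pos 14: 0 → fault, evict 5, frames [9, 8, 0]
pos 15: 5 → fault, evict 9, frames [8, 0, 5]
pos 16: 8 → hit
pos 17: 4 → fault, evict 0, frames [5, 8, 4]
pos 18: 9 → fault, evict 5, frames [8, 4, 9]
pos 19: 4 → hit
pos 20: 3 → fault, evict 8, frames [9, 4, 3]
At position 20, page 8 is evicted.

8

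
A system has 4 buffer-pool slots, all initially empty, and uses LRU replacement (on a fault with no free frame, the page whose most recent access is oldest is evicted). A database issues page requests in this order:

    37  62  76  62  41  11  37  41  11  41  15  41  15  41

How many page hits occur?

7

37 -> fault, frames (37)
62 -> fault, frames (37 62)
76 -> fault, frames (37 62 76)
62 -> hit
41 -> fault, frames (37 76 62 41)
11 -> fault, evict 37, frames (76 62 41 11)
37 -> fault, evict 76, frames (62 41 11 37)
41 -> hit
11 -> hit
41 -> hit
15 -> fault, evict 62, frames (37 11 41 15)
41 -> hit
15 -> hit
41 -> hit
Hits: 7.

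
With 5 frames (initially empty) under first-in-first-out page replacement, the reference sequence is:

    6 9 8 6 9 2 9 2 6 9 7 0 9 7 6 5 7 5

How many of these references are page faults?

6 → fault, frames (6)
9 → fault, frames (6 9)
8 → fault, frames (6 9 8)
6 → hit
9 → hit
2 → fault, frames (6 9 8 2)
9 → hit
2 → hit
6 → hit
9 → hit
7 → fault, frames (6 9 8 2 7)
0 → fault, evict 6, frames (9 8 2 7 0)
9 → hit
7 → hit
6 → fault, evict 9, frames (8 2 7 0 6)
5 → fault, evict 8, frames (2 7 0 6 5)
7 → hit
5 → hit
Page faults: 8.

8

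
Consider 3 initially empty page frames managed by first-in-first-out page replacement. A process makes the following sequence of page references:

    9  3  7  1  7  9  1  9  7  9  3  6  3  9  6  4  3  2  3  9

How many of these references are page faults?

9 -> miss, frames {9}
3 -> miss, frames {9,3}
7 -> miss, frames {9,3,7}
1 -> miss, evict 9, frames {3,7,1}
7 -> hit
9 -> miss, evict 3, frames {7,1,9}
1 -> hit
9 -> hit
7 -> hit
9 -> hit
3 -> miss, evict 7, frames {1,9,3}
6 -> miss, evict 1, frames {9,3,6}
3 -> hit
9 -> hit
6 -> hit
4 -> miss, evict 9, frames {3,6,4}
3 -> hit
2 -> miss, evict 3, frames {6,4,2}
3 -> miss, evict 6, frames {4,2,3}
9 -> miss, evict 4, frames {2,3,9}
Page faults: 11.

11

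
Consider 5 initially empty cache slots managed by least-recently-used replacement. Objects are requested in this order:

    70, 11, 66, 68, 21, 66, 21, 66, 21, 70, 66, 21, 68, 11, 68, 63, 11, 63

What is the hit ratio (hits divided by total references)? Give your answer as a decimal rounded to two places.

0.67

70 -> fault, frames [70]
11 -> fault, frames [70, 11]
66 -> fault, frames [70, 11, 66]
68 -> fault, frames [70, 11, 66, 68]
21 -> fault, frames [70, 11, 66, 68, 21]
66 -> hit
21 -> hit
66 -> hit
21 -> hit
70 -> hit
66 -> hit
21 -> hit
68 -> hit
11 -> hit
68 -> hit
63 -> fault, evict 70, frames [66, 21, 11, 68, 63]
11 -> hit
63 -> hit
Hits: 12 of 18 references → 12/18 = 0.6667.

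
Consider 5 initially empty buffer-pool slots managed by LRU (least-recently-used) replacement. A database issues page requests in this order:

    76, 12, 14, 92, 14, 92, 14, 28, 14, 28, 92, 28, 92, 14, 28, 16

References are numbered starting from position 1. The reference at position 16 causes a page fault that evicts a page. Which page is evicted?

76

pos 1: 76 -> fault, frames (76)
pos 2: 12 -> fault, frames (76 12)
pos 3: 14 -> fault, frames (76 12 14)
pos 4: 92 -> fault, frames (76 12 14 92)
pos 5: 14 -> hit
pos 6: 92 -> hit
pos 7: 14 -> hit
pos 8: 28 -> fault, frames (76 12 92 14 28)
pos 9: 14 -> hit
pos 10: 28 -> hit
pos 11: 92 -> hit
pos 12: 28 -> hit
pos 13: 92 -> hit
pos 14: 14 -> hit
pos 15: 28 -> hit
pos 16: 16 -> fault, evict 76, frames (12 92 14 28 16)
At position 16, page 76 is evicted.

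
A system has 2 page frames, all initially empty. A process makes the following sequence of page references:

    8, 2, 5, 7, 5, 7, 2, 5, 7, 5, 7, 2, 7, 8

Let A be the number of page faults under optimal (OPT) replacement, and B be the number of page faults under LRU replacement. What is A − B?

Under OPT: F F F F . . F . F . . F . F → 8 faults.
Under LRU: F F F F . . F F F . . F . F → 9 faults.
A − B = 8 − 9 = -1.

-1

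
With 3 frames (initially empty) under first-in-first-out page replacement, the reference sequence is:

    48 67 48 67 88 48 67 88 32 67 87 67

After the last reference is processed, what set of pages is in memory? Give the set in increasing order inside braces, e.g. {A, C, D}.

{32, 67, 87}

48 → fault, frames {48}
67 → fault, frames {48,67}
48 → hit
67 → hit
88 → fault, frames {48,67,88}
48 → hit
67 → hit
88 → hit
32 → fault, evict 48, frames {67,88,32}
67 → hit
87 → fault, evict 67, frames {88,32,87}
67 → fault, evict 88, frames {32,87,67}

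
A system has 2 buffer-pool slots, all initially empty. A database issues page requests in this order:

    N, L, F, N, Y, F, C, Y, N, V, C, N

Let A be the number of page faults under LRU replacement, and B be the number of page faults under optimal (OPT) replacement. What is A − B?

Under LRU: F F F F F F F F F F F F → 12 faults.
Under OPT: F F F . F . F . F F . F → 8 faults.
A − B = 12 − 8 = 4.

4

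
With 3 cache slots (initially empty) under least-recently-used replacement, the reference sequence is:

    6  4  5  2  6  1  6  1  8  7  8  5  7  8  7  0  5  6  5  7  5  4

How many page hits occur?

8

6 -> fault, frames [6]
4 -> fault, frames [6, 4]
5 -> fault, frames [6, 4, 5]
2 -> fault, evict 6, frames [4, 5, 2]
6 -> fault, evict 4, frames [5, 2, 6]
1 -> fault, evict 5, frames [2, 6, 1]
6 -> hit
1 -> hit
8 -> fault, evict 2, frames [6, 1, 8]
7 -> fault, evict 6, frames [1, 8, 7]
8 -> hit
5 -> fault, evict 1, frames [7, 8, 5]
7 -> hit
8 -> hit
7 -> hit
0 -> fault, evict 5, frames [8, 7, 0]
5 -> fault, evict 8, frames [7, 0, 5]
6 -> fault, evict 7, frames [0, 5, 6]
5 -> hit
7 -> fault, evict 0, frames [6, 5, 7]
5 -> hit
4 -> fault, evict 6, frames [7, 5, 4]
Hits: 8.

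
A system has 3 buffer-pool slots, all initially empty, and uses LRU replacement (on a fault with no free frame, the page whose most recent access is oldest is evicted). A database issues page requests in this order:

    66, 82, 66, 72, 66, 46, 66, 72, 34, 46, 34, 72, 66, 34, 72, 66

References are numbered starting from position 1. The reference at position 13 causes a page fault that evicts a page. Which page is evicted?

pos 1: 66 -> miss, frames {66}
pos 2: 82 -> miss, frames {66,82}
pos 3: 66 -> hit
pos 4: 72 -> miss, frames {82,66,72}
pos 5: 66 -> hit
pos 6: 46 -> miss, evict 82, frames {72,66,46}
pos 7: 66 -> hit
pos 8: 72 -> hit
pos 9: 34 -> miss, evict 46, frames {66,72,34}
pos 10: 46 -> miss, evict 66, frames {72,34,46}
pos 11: 34 -> hit
pos 12: 72 -> hit
pos 13: 66 -> miss, evict 46, frames {34,72,66}
At position 13, page 46 is evicted.

46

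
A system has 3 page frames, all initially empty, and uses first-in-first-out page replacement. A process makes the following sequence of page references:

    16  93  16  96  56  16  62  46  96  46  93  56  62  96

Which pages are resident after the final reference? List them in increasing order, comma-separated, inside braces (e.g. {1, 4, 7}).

16 → miss, frames (16)
93 → miss, frames (16 93)
16 → hit
96 → miss, frames (16 93 96)
56 → miss, evict 16, frames (93 96 56)
16 → miss, evict 93, frames (96 56 16)
62 → miss, evict 96, frames (56 16 62)
46 → miss, evict 56, frames (16 62 46)
96 → miss, evict 16, frames (62 46 96)
46 → hit
93 → miss, evict 62, frames (46 96 93)
56 → miss, evict 46, frames (96 93 56)
62 → miss, evict 96, frames (93 56 62)
96 → miss, evict 93, frames (56 62 96)

{56, 62, 96}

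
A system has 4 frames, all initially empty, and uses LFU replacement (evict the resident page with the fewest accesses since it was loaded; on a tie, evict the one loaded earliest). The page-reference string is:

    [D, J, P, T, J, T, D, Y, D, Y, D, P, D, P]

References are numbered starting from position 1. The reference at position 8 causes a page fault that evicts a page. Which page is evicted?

P

pos 1: D -> miss, frames [D]
pos 2: J -> miss, frames [D, J]
pos 3: P -> miss, frames [D, J, P]
pos 4: T -> miss, frames [D, J, P, T]
pos 5: J -> hit
pos 6: T -> hit
pos 7: D -> hit
pos 8: Y -> miss, evict P, frames [D, J, T, Y]
At position 8, page P is evicted.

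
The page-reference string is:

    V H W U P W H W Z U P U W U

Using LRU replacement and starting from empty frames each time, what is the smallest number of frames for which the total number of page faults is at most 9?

4

f=1: 14 faults
f=2: 11 faults
f=3: 10 faults
f=4: 8 faults
f=5: 6 faults
f=6: 6 faults
Smallest f with faults ≤ 9 is 4.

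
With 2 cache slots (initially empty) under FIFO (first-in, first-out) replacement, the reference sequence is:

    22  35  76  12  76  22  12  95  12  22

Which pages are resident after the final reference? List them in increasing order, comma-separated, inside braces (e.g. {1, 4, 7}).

22 -> fault, frames (22)
35 -> fault, frames (22 35)
76 -> fault, evict 22, frames (35 76)
12 -> fault, evict 35, frames (76 12)
76 -> hit
22 -> fault, evict 76, frames (12 22)
12 -> hit
95 -> fault, evict 12, frames (22 95)
12 -> fault, evict 22, frames (95 12)
22 -> fault, evict 95, frames (12 22)

{12, 22}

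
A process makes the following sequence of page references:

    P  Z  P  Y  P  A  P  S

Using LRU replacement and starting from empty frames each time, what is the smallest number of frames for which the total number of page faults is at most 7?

f=1: 8 faults
f=2: 5 faults
f=3: 5 faults
f=4: 5 faults
f=5: 5 faults
Smallest f with faults ≤ 7 is 2.

2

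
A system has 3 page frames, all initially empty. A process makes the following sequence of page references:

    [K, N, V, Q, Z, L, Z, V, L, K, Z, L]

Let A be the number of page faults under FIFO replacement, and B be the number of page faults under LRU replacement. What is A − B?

1

Under FIFO: F F F F F F . F . F F F → 10 faults.
Under LRU: F F F F F F . F . F F . → 9 faults.
A − B = 10 − 9 = 1.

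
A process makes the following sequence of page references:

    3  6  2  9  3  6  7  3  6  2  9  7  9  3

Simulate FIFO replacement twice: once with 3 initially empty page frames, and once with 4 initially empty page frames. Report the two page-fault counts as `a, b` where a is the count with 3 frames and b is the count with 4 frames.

10, 11

3 frames: F F F F F F F . . F F . . F → 10 faults.
4 frames: F F F F . . F F F F F F . F → 11 faults.
11 > 10: adding a frame increased faults — Belady's anomaly.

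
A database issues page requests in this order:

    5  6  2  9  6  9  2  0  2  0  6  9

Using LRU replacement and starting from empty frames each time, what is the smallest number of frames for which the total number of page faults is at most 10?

f=1: 12 faults
f=2: 9 faults
f=3: 7 faults
f=4: 5 faults
f=5: 5 faults
Smallest f with faults ≤ 10 is 2.

2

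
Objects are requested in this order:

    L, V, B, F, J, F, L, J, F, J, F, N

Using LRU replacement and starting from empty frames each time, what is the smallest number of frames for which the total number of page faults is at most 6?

f=1: 12 faults
f=2: 9 faults
f=3: 7 faults
f=4: 7 faults
f=5: 6 faults
f=6: 6 faults
Smallest f with faults ≤ 6 is 5.

5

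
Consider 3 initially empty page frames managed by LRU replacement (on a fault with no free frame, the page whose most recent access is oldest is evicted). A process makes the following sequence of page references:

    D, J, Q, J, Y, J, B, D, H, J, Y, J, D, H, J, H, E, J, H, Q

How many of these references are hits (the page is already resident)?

7

D → fault, frames {D}
J → fault, frames {D,J}
Q → fault, frames {D,J,Q}
J → hit
Y → fault, evict D, frames {Q,J,Y}
J → hit
B → fault, evict Q, frames {Y,J,B}
D → fault, evict Y, frames {J,B,D}
H → fault, evict J, frames {B,D,H}
J → fault, evict B, frames {D,H,J}
Y → fault, evict D, frames {H,J,Y}
J → hit
D → fault, evict H, frames {Y,J,D}
H → fault, evict Y, frames {J,D,H}
J → hit
H → hit
E → fault, evict D, frames {J,H,E}
J → hit
H → hit
Q → fault, evict E, frames {J,H,Q}
Hits: 7.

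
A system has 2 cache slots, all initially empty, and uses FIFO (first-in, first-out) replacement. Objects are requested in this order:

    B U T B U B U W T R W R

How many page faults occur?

9

B: miss, frames (B)
U: miss, frames (B U)
T: miss, evict B, frames (U T)
B: miss, evict U, frames (T B)
U: miss, evict T, frames (B U)
B: hit
U: hit
W: miss, evict B, frames (U W)
T: miss, evict U, frames (W T)
R: miss, evict W, frames (T R)
W: miss, evict T, frames (R W)
R: hit
Page faults: 9.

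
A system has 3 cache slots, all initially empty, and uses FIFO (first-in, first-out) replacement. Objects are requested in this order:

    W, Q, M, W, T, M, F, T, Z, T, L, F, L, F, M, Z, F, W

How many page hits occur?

W → fault, frames (W)
Q → fault, frames (W Q)
M → fault, frames (W Q M)
W → hit
T → fault, evict W, frames (Q M T)
M → hit
F → fault, evict Q, frames (M T F)
T → hit
Z → fault, evict M, frames (T F Z)
T → hit
L → fault, evict T, frames (F Z L)
F → hit
L → hit
F → hit
M → fault, evict F, frames (Z L M)
Z → hit
F → fault, evict Z, frames (L M F)
W → fault, evict L, frames (M F W)
Hits: 8.

8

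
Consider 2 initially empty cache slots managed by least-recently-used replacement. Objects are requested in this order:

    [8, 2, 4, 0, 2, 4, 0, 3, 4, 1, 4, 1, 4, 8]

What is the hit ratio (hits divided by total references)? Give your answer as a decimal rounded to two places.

8 -> fault, frames [8]
2 -> fault, frames [8, 2]
4 -> fault, evict 8, frames [2, 4]
0 -> fault, evict 2, frames [4, 0]
2 -> fault, evict 4, frames [0, 2]
4 -> fault, evict 0, frames [2, 4]
0 -> fault, evict 2, frames [4, 0]
3 -> fault, evict 4, frames [0, 3]
4 -> fault, evict 0, frames [3, 4]
1 -> fault, evict 3, frames [4, 1]
4 -> hit
1 -> hit
4 -> hit
8 -> fault, evict 1, frames [4, 8]
Hits: 3 of 14 references → 3/14 = 0.2143.

0.21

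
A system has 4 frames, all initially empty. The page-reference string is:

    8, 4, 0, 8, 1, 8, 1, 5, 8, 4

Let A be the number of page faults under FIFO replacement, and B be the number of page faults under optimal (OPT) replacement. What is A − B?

Under FIFO: F F F . F . . F F F → 7 faults.
Under OPT: F F F . F . . F . . → 5 faults.
A − B = 7 − 5 = 2.

2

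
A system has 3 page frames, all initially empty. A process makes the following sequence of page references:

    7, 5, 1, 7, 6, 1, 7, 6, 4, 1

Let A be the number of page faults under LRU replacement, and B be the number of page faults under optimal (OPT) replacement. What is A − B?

1

Under LRU: F F F . F . . . F F → 6 faults.
Under OPT: F F F . F . . . F . → 5 faults.
A − B = 6 − 5 = 1.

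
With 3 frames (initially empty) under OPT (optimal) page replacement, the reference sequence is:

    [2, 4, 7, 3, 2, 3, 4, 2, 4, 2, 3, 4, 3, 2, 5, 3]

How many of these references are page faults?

2 → fault, frames (2)
4 → fault, frames (2 4)
7 → fault, frames (2 4 7)
3 → fault, evict 7, frames (2 4 3)
2 → hit
3 → hit
4 → hit
2 → hit
4 → hit
2 → hit
3 → hit
4 → hit
3 → hit
2 → hit
5 → fault, evict 4, frames (2 3 5)
3 → hit
Page faults: 5.

5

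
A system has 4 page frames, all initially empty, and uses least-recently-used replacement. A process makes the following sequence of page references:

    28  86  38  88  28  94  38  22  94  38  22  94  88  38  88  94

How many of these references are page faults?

7

28 -> fault, frames {28}
86 -> fault, frames {28,86}
38 -> fault, frames {28,86,38}
88 -> fault, frames {28,86,38,88}
28 -> hit
94 -> fault, evict 86, frames {38,88,28,94}
38 -> hit
22 -> fault, evict 88, frames {28,94,38,22}
94 -> hit
38 -> hit
22 -> hit
94 -> hit
88 -> fault, evict 28, frames {38,22,94,88}
38 -> hit
88 -> hit
94 -> hit
Page faults: 7.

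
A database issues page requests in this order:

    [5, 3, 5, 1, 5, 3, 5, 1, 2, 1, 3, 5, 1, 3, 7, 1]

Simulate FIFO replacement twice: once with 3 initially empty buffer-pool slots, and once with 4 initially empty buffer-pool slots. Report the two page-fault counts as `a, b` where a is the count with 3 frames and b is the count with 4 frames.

3 frames: F F . F . . . . F . . F . F F F → 8 faults.
4 frames: F F . F . . . . F . . . . . F . → 5 faults.
5 < 8: adding a frame reduced faults, as is typical.

8, 5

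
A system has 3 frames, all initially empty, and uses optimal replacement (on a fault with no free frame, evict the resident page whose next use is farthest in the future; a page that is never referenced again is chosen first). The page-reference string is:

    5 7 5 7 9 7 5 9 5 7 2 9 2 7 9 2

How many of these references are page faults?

5 -> fault, frames [5]
7 -> fault, frames [5, 7]
5 -> hit
7 -> hit
9 -> fault, frames [5, 7, 9]
7 -> hit
5 -> hit
9 -> hit
5 -> hit
7 -> hit
2 -> fault, evict 5, frames [7, 9, 2]
9 -> hit
2 -> hit
7 -> hit
9 -> hit
2 -> hit
Page faults: 4.

4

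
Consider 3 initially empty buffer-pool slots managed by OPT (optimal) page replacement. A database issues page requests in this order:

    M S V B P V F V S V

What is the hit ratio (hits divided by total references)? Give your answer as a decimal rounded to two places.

M -> fault, frames (M)
S -> fault, frames (M S)
V -> fault, frames (M S V)
B -> fault, evict M, frames (S V B)
P -> fault, evict B, frames (S V P)
V -> hit
F -> fault, evict P, frames (S V F)
V -> hit
S -> hit
V -> hit
Hits: 4 of 10 references → 4/10 = 0.4000.

0.40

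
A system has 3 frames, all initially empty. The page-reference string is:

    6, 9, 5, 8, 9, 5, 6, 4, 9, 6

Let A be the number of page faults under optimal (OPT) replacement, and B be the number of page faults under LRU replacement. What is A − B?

Under OPT: F F F F . . F F . . → 6 faults.
Under LRU: F F F F . . F F F . → 7 faults.
A − B = 6 − 7 = -1.

-1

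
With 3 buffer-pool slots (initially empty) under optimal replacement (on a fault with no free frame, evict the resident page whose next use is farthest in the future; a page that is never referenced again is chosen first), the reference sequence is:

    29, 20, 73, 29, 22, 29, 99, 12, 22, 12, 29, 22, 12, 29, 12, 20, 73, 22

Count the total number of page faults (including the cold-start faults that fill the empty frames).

8

29 -> miss, frames (29)
20 -> miss, frames (29 20)
73 -> miss, frames (29 20 73)
29 -> hit
22 -> miss, evict 73, frames (29 20 22)
29 -> hit
99 -> miss, evict 20, frames (29 22 99)
12 -> miss, evict 99, frames (29 22 12)
22 -> hit
12 -> hit
29 -> hit
22 -> hit
12 -> hit
29 -> hit
12 -> hit
20 -> miss, evict 12, frames (29 22 20)
73 -> miss, evict 20, frames (29 22 73)
22 -> hit
Page faults: 8.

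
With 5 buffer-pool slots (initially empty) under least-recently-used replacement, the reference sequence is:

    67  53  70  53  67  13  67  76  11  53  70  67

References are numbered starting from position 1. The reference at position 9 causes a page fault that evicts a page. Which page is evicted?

70

pos 1: 67 → miss, frames [67]
pos 2: 53 → miss, frames [67, 53]
pos 3: 70 → miss, frames [67, 53, 70]
pos 4: 53 → hit
pos 5: 67 → hit
pos 6: 13 → miss, frames [70, 53, 67, 13]
pos 7: 67 → hit
pos 8: 76 → miss, frames [70, 53, 13, 67, 76]
pos 9: 11 → miss, evict 70, frames [53, 13, 67, 76, 11]
At position 9, page 70 is evicted.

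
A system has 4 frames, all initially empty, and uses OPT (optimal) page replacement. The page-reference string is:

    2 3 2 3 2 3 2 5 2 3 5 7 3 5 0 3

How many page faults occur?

5

2: fault, frames {2}
3: fault, frames {2,3}
2: hit
3: hit
2: hit
3: hit
2: hit
5: fault, frames {2,3,5}
2: hit
3: hit
5: hit
7: fault, frames {2,3,5,7}
3: hit
5: hit
0: fault, evict 7, frames {2,3,5,0}
3: hit
Page faults: 5.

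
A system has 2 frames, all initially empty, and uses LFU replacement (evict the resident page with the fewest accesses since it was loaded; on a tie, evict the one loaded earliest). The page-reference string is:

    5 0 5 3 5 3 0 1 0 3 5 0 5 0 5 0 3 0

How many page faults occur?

10

5 -> fault, frames (5)
0 -> fault, frames (5 0)
5 -> hit
3 -> fault, evict 0, frames (5 3)
5 -> hit
3 -> hit
0 -> fault, evict 3, frames (5 0)
1 -> fault, evict 0, frames (5 1)
0 -> fault, evict 1, frames (5 0)
3 -> fault, evict 0, frames (5 3)
5 -> hit
0 -> fault, evict 3, frames (5 0)
5 -> hit
0 -> hit
5 -> hit
0 -> hit
3 -> fault, evict 0, frames (5 3)
0 -> fault, evict 3, frames (5 0)
Page faults: 10.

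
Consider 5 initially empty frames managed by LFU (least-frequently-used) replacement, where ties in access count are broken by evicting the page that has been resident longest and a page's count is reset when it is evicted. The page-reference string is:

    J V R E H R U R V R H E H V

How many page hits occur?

8

J: fault, frames (J)
V: fault, frames (J V)
R: fault, frames (J V R)
E: fault, frames (J V R E)
H: fault, frames (J V R E H)
R: hit
U: fault, evict J, frames (V R E H U)
R: hit
V: hit
R: hit
H: hit
E: hit
H: hit
V: hit
Hits: 8.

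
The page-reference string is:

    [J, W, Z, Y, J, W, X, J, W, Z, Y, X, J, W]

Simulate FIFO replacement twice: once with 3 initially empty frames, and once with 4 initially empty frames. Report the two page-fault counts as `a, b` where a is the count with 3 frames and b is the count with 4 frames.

11, 12

3 frames: F F F F F F F . . F F . F F → 11 faults.
4 frames: F F F F . . F F F F F F F F → 12 faults.
12 > 11: adding a frame increased faults — Belady's anomaly.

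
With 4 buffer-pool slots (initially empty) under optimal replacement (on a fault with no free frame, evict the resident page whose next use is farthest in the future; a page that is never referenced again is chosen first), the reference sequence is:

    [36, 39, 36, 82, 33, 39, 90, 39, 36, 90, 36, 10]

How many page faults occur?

6

36 → fault, frames {36}
39 → fault, frames {36,39}
36 → hit
82 → fault, frames {36,39,82}
33 → fault, frames {36,39,82,33}
39 → hit
90 → fault, evict 33, frames {36,39,82,90}
39 → hit
36 → hit
90 → hit
36 → hit
10 → fault, evict 90, frames {36,39,82,10}
Page faults: 6.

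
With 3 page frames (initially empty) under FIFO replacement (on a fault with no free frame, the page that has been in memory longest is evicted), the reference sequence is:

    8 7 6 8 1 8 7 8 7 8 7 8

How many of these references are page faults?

8 → miss, frames {8}
7 → miss, frames {8,7}
6 → miss, frames {8,7,6}
8 → hit
1 → miss, evict 8, frames {7,6,1}
8 → miss, evict 7, frames {6,1,8}
7 → miss, evict 6, frames {1,8,7}
8 → hit
7 → hit
8 → hit
7 → hit
8 → hit
Page faults: 6.

6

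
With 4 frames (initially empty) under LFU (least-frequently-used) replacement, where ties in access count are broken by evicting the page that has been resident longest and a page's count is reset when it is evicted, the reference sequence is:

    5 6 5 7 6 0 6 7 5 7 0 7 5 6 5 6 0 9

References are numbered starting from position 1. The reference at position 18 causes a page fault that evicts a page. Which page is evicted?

pos 1: 5 → miss, frames {5}
pos 2: 6 → miss, frames {5,6}
pos 3: 5 → hit
pos 4: 7 → miss, frames {5,6,7}
pos 5: 6 → hit
pos 6: 0 → miss, frames {5,6,7,0}
pos 7: 6 → hit
pos 8: 7 → hit
pos 9: 5 → hit
pos 10: 7 → hit
pos 11: 0 → hit
pos 12: 7 → hit
pos 13: 5 → hit
pos 14: 6 → hit
pos 15: 5 → hit
pos 16: 6 → hit
pos 17: 0 → hit
pos 18: 9 → miss, evict 0, frames {5,6,7,9}
At position 18, page 0 is evicted.

0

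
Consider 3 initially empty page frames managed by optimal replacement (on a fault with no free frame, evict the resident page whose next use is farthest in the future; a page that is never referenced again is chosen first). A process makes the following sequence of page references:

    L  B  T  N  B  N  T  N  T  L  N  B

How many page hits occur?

L -> fault, frames {L}
B -> fault, frames {L,B}
T -> fault, frames {L,B,T}
N -> fault, evict L, frames {B,T,N}
B -> hit
N -> hit
T -> hit
N -> hit
T -> hit
L -> fault, evict T, frames {B,N,L}
N -> hit
B -> hit
Hits: 7.

7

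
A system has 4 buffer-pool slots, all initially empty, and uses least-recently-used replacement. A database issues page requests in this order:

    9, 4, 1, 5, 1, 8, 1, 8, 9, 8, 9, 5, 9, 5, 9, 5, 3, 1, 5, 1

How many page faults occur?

8

9: fault, frames {9}
4: fault, frames {9,4}
1: fault, frames {9,4,1}
5: fault, frames {9,4,1,5}
1: hit
8: fault, evict 9, frames {4,5,1,8}
1: hit
8: hit
9: fault, evict 4, frames {5,1,8,9}
8: hit
9: hit
5: hit
9: hit
5: hit
9: hit
5: hit
3: fault, evict 1, frames {8,9,5,3}
1: fault, evict 8, frames {9,5,3,1}
5: hit
1: hit
Page faults: 8.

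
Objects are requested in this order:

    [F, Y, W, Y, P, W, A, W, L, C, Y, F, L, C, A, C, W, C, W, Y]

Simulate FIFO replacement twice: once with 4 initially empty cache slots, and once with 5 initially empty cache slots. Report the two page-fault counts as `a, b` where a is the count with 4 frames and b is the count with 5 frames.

13, 10

4 frames: F F F . F . F . F F F F . . F . F F . F → 13 faults.
5 frames: F F F . F . F . F F F F . . . . F . . . → 10 faults.
10 < 13: adding a frame reduced faults, as is typical.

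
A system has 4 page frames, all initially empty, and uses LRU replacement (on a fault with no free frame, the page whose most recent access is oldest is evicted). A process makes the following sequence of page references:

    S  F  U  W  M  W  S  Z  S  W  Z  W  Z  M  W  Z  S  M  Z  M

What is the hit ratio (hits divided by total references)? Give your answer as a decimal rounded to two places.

0.65

S → miss, frames {S}
F → miss, frames {S,F}
U → miss, frames {S,F,U}
W → miss, frames {S,F,U,W}
M → miss, evict S, frames {F,U,W,M}
W → hit
S → miss, evict F, frames {U,M,W,S}
Z → miss, evict U, frames {M,W,S,Z}
S → hit
W → hit
Z → hit
W → hit
Z → hit
M → hit
W → hit
Z → hit
S → hit
M → hit
Z → hit
M → hit
Hits: 13 of 20 references → 13/20 = 0.6500.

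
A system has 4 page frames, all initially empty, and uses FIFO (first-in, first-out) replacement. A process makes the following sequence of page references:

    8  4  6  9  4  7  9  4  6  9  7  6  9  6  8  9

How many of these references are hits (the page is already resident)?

10

8: miss, frames {8}
4: miss, frames {8,4}
6: miss, frames {8,4,6}
9: miss, frames {8,4,6,9}
4: hit
7: miss, evict 8, frames {4,6,9,7}
9: hit
4: hit
6: hit
9: hit
7: hit
6: hit
9: hit
6: hit
8: miss, evict 4, frames {6,9,7,8}
9: hit
Hits: 10.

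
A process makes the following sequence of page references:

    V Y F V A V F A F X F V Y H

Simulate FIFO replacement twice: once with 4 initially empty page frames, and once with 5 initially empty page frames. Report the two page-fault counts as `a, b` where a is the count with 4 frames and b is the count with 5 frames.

4 frames: F F F . F . . . . F . F F F → 8 faults.
5 frames: F F F . F . . . . F . . . F → 6 faults.
6 < 8: adding a frame reduced faults, as is typical.

8, 6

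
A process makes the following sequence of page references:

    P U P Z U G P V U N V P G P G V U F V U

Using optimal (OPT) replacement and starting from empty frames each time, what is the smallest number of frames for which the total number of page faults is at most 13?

f=1: 20 faults
f=2: 13 faults
f=3: 9 faults
f=4: 8 faults
f=5: 7 faults
f=6: 7 faults
f=7: 7 faults
Smallest f with faults ≤ 13 is 2.

2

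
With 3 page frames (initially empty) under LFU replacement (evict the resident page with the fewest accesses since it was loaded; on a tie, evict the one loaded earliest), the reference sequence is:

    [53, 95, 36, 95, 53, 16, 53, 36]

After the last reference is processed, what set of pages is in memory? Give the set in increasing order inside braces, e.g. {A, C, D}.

{36, 53, 95}

53 -> fault, frames [53]
95 -> fault, frames [53, 95]
36 -> fault, frames [53, 95, 36]
95 -> hit
53 -> hit
16 -> fault, evict 36, frames [53, 95, 16]
53 -> hit
36 -> fault, evict 16, frames [53, 95, 36]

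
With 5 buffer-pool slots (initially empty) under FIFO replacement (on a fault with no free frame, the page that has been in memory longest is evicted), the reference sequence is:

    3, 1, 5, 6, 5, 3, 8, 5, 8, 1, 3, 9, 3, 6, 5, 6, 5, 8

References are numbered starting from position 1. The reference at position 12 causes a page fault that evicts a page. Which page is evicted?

pos 1: 3 -> fault, frames {3}
pos 2: 1 -> fault, frames {3,1}
pos 3: 5 -> fault, frames {3,1,5}
pos 4: 6 -> fault, frames {3,1,5,6}
pos 5: 5 -> hit
pos 6: 3 -> hit
pos 7: 8 -> fault, frames {3,1,5,6,8}
pos 8: 5 -> hit
pos 9: 8 -> hit
pos 10: 1 -> hit
pos 11: 3 -> hit
pos 12: 9 -> fault, evict 3, frames {1,5,6,8,9}
At position 12, page 3 is evicted.

3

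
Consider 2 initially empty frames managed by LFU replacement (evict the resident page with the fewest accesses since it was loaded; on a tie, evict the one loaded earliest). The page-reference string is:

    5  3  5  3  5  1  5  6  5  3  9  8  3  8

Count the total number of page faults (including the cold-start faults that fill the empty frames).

9

5 → fault, frames (5)
3 → fault, frames (5 3)
5 → hit
3 → hit
5 → hit
1 → fault, evict 3, frames (5 1)
5 → hit
6 → fault, evict 1, frames (5 6)
5 → hit
3 → fault, evict 6, frames (5 3)
9 → fault, evict 3, frames (5 9)
8 → fault, evict 9, frames (5 8)
3 → fault, evict 8, frames (5 3)
8 → fault, evict 3, frames (5 8)
Page faults: 9.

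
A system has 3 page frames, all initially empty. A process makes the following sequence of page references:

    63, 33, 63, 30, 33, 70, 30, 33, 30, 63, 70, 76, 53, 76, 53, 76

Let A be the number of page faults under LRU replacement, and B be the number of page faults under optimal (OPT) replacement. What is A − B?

Under LRU: F F . F . F . . . F F F F . . . → 8 faults.
Under OPT: F F . F . F . . . F . F F . . . → 7 faults.
A − B = 8 − 7 = 1.

1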